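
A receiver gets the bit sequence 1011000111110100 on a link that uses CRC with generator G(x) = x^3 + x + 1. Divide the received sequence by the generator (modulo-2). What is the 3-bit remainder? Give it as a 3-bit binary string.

Modulo-2 division of 1011000111110100 by 1011:
  pos 0: 1011 XOR 1011 = 0000
  pos 7: 1111 XOR 1011 = 0100
  pos 8: 1001 XOR 1011 = 0010
  pos 10: 1001 XOR 1011 = 0010
  pos 12: 1000 XOR 1011 = 0011
Remainder = 011 (nonzero — an error is detected).

011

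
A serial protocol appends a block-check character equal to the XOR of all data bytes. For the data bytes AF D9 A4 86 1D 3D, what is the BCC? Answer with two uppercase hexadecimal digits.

74

XOR the bytes together:
  start with 0xAF
  0xAF ⊕ 0xD9 = 0x76
  0x76 ⊕ 0xA4 = 0xD2
  0xD2 ⊕ 0x86 = 0x54
  0x54 ⊕ 0x1D = 0x49
  0x49 ⊕ 0x3D = 0x74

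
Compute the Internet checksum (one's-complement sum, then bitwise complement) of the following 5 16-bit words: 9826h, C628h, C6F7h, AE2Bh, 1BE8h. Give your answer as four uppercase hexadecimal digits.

10A5

One's-complement addition (fold any carry out of bit 15 back into bit 0):
  0x9826 + 0xC628 = 0x15E4E → wrap carry → 0x5E4F
  0x5E4F + 0xC6F7 = 0x12546 → wrap carry → 0x2547
  0x2547 + 0xAE2B = 0x0D372
  0xD372 + 0x1BE8 = 0x0EF5A
One's-complement sum = 0xEF5A.
Checksum = ~0xEF5A & 0xFFFF = 0x10A5.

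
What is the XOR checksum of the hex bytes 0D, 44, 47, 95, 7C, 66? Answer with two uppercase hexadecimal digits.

XOR the bytes together:
  start with 0x0D
  0x0D ⊕ 0x44 = 0x49
  0x49 ⊕ 0x47 = 0x0E
  0x0E ⊕ 0x95 = 0x9B
  0x9B ⊕ 0x7C = 0xE7
  0xE7 ⊕ 0x66 = 0x81

81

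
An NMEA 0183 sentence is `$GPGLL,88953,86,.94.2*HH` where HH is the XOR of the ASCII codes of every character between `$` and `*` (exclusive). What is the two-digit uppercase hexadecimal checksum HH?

72

XOR the ASCII codes of the payload characters:
  'G' = 0x47 → acc = 0x47
  'P' = 0x50 → acc = 0x17
  'G' = 0x47 → acc = 0x50
  'L' = 0x4C → acc = 0x1C
  'L' = 0x4C → acc = 0x50
  ',' = 0x2C → acc = 0x7C
  '8' = 0x38 → acc = 0x44
  '8' = 0x38 → acc = 0x7C
  '9' = 0x39 → acc = 0x45
  '5' = 0x35 → acc = 0x70
  '3' = 0x33 → acc = 0x43
  ',' = 0x2C → acc = 0x6F
  '8' = 0x38 → acc = 0x57
  '6' = 0x36 → acc = 0x61
  ',' = 0x2C → acc = 0x4D
  '.' = 0x2E → acc = 0x63
  '9' = 0x39 → acc = 0x5A
  '4' = 0x34 → acc = 0x6E
  '.' = 0x2E → acc = 0x40
  '2' = 0x32 → acc = 0x72
Checksum = 0x72.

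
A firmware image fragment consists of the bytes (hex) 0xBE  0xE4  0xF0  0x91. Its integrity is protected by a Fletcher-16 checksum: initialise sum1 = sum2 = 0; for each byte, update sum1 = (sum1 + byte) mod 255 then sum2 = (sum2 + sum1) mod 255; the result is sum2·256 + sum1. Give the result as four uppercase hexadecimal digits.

1D26

Running sums (mod 255):
  after byte 0 (0xBE): sum1=190, sum2=190
  after byte 1 (0xE4): sum1=163, sum2=98
  after byte 2 (0xF0): sum1=148, sum2=246
  after byte 3 (0x91): sum1=38, sum2=29
Checksum = sum2·256 + sum1 = 29·256 + 38 = 7462 = 0x1D26.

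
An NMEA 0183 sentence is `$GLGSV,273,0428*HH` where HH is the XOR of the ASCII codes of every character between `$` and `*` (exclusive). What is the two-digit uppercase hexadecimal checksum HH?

XOR the ASCII codes of the payload characters:
  'G' = 0x47 → acc = 0x47
  'L' = 0x4C → acc = 0x0B
  'G' = 0x47 → acc = 0x4C
  'S' = 0x53 → acc = 0x1F
  'V' = 0x56 → acc = 0x49
  ',' = 0x2C → acc = 0x65
  '2' = 0x32 → acc = 0x57
  '7' = 0x37 → acc = 0x60
  '3' = 0x33 → acc = 0x53
  ',' = 0x2C → acc = 0x7F
  '0' = 0x30 → acc = 0x4F
  '4' = 0x34 → acc = 0x7B
  '2' = 0x32 → acc = 0x49
  '8' = 0x38 → acc = 0x71
Checksum = 0x71.

71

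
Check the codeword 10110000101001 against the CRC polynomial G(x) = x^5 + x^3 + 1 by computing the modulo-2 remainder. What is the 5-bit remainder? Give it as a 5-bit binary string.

01001

Modulo-2 division of 10110000101001 by 101001:
  pos 0: 101100 XOR 101001 = 000101
  pos 3: 101001 XOR 101001 = 000000
Remainder = 01001 (nonzero — an error is detected).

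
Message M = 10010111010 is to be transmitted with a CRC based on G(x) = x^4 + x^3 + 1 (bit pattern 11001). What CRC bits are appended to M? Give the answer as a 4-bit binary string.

0110

Append 4 zeros: 100101110100000. Divide by 11001 (XOR where the leading bit is 1):
  pos 0: 10010 XOR 11001 = 01011
  pos 1: 10111 XOR 11001 = 01110
  pos 2: 11101 XOR 11001 = 00100
  pos 4: 10010 XOR 11001 = 01011
  pos 5: 10111 XOR 11001 = 01110
  pos 6: 11100 XOR 11001 = 00101
  pos 8: 10100 XOR 11001 = 01101
  pos 9: 11010 XOR 11001 = 00011
Remainder (last 4 bits) = 0110. This is the CRC / FCS.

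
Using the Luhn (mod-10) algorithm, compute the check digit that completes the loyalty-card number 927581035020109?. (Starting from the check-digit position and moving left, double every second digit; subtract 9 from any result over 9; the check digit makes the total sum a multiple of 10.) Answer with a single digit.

Partial digits right→left: 9 0 1 0 2 0 5 3 0 1 8 5 7 2 9
Double every second digit counting from the check-digit position (so the 1st, 3rd, 5th, ... of the partial from the right).
  doubled (with −9 where >9): 9 2 4 1 0 7 5 9 → sum 37
  kept as-is: 0 0 0 3 1 5 2 → sum 11
Total = 37 + 11 = 48.
Check digit = (10 − (48 mod 10)) mod 10 = 2.

2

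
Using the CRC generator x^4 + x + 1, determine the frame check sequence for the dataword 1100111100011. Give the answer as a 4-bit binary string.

Append 4 zeros: 11001111000110000. Divide by 10011 (XOR where the leading bit is 1):
  pos 0: 11001 XOR 10011 = 01010
  pos 1: 10101 XOR 10011 = 00110
  pos 3: 11011 XOR 10011 = 01000
  pos 4: 10000 XOR 10011 = 00011
  pos 7: 11001 XOR 10011 = 01010
  pos 8: 10101 XOR 10011 = 00110
  pos 10: 11000 XOR 10011 = 01011
  pos 11: 10110 XOR 10011 = 00101
Remainder (last 4 bits) = 1010. This is the CRC / FCS.

1010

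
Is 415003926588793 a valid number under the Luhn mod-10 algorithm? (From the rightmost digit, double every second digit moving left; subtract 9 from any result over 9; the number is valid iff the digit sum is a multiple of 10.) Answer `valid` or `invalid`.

From the right, keep odd positions and double even positions (subtract 9 from any doubled value over 9):
  doubled (positions 2,4,...): 9 7 1 4 6 0 2 → sum 29
  kept (positions 1,3,...): 3 7 8 6 9 0 5 4 → sum 42
Total = 71.
71 mod 10 = 1, so the number is invalid.

invalid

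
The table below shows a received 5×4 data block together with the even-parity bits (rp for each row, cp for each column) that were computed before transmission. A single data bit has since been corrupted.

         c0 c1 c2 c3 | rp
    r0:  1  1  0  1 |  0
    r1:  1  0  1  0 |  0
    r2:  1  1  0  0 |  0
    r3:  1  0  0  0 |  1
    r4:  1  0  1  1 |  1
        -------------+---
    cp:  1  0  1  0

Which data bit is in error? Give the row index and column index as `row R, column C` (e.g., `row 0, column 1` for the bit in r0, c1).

Recompute each row's even parity and compare to rp:
  r0: data parity 1, sent rp 0 → mismatch
  r1: data parity 0, sent rp 0 → ok
  r2: data parity 0, sent rp 0 → ok
  r3: data parity 1, sent rp 1 → ok
  r4: data parity 1, sent rp 1 → ok
Recompute each column's even parity and compare to cp:
  c0: data parity 1, sent cp 1 → ok
  c1: data parity 0, sent cp 0 → ok
  c2: data parity 0, sent cp 1 → mismatch
  c3: data parity 0, sent cp 0 → ok
Exactly one row (r0) and one column (c2) fail → the flipped bit is at their intersection.

row 0, column 2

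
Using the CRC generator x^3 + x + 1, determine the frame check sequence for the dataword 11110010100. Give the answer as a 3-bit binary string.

001

Append 3 zeros: 11110010100000. Divide by 1011 (XOR where the leading bit is 1):
  pos 0: 1111 XOR 1011 = 0100
  pos 1: 1000 XOR 1011 = 0011
  pos 3: 1101 XOR 1011 = 0110
  pos 4: 1100 XOR 1011 = 0111
  pos 5: 1111 XOR 1011 = 0100
  pos 6: 1000 XOR 1011 = 0011
  pos 8: 1100 XOR 1011 = 0111
  pos 9: 1110 XOR 1011 = 0101
  pos 10: 1010 XOR 1011 = 0001
Remainder (last 3 bits) = 001. This is the CRC / FCS.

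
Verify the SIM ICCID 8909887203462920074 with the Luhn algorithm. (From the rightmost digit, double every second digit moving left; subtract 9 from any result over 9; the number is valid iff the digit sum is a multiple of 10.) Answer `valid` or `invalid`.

From the right, keep odd positions and double even positions (subtract 9 from any doubled value over 9):
  doubled (positions 2,4,...): 5 0 9 3 6 4 7 9 9 → sum 52
  kept (positions 1,3,...): 4 0 2 2 4 0 7 8 0 8 → sum 35
Total = 87.
87 mod 10 = 7, so the number is invalid.

invalid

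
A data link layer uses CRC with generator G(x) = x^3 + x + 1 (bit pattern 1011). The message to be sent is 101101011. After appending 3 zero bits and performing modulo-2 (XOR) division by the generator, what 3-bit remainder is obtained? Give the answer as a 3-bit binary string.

000

Append 3 zeros: 101101011000. Divide by 1011 (XOR where the leading bit is 1):
  pos 0: 1011 XOR 1011 = 0000
  pos 5: 1011 XOR 1011 = 0000
Remainder (last 3 bits) = 000. This is the CRC / FCS.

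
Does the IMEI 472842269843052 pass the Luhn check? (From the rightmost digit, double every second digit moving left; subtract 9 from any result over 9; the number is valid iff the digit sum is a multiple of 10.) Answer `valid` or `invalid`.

From the right, keep odd positions and double even positions (subtract 9 from any doubled value over 9):
  doubled (positions 2,4,...): 1 6 7 3 4 7 5 → sum 33
  kept (positions 1,3,...): 2 0 4 9 2 4 2 4 → sum 27
Total = 60.
60 mod 10 = 0, so the number is valid.

valid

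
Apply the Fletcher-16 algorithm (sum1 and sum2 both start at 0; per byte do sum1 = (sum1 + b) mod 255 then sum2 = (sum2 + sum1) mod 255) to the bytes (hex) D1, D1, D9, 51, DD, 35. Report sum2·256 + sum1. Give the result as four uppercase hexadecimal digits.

Running sums (mod 255):
  after byte 0 (D1): sum1=209, sum2=209
  after byte 1 (D1): sum1=163, sum2=117
  after byte 2 (D9): sum1=125, sum2=242
  after byte 3 (51): sum1=206, sum2=193
  after byte 4 (DD): sum1=172, sum2=110
  after byte 5 (35): sum1=225, sum2=80
Checksum = sum2·256 + sum1 = 80·256 + 225 = 20705 = 0x50E1.

50E1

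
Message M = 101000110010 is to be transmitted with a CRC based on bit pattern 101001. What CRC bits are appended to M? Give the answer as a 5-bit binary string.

Append 5 zeros: 10100011001000000. Divide by 101001 (XOR where the leading bit is 1):
  pos 0: 101000 XOR 101001 = 000001
  pos 5: 111001 XOR 101001 = 010000
  pos 6: 100000 XOR 101001 = 001001
  pos 8: 100100 XOR 101001 = 001101
  pos 10: 110100 XOR 101001 = 011101
  pos 11: 111010 XOR 101001 = 010011
Remainder (last 5 bits) = 10011. This is the CRC / FCS.

10011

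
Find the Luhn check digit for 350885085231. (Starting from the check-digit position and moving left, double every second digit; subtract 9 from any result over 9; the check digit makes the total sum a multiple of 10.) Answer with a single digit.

9

Partial digits right→left: 1 3 2 5 8 0 5 8 8 0 5 3
Double every second digit counting from the check-digit position (so the 1st, 3rd, 5th, ... of the partial from the right).
  doubled (with −9 where >9): 2 4 7 1 7 1 → sum 22
  kept as-is: 3 5 0 8 0 3 → sum 19
Total = 22 + 19 = 41.
Check digit = (10 − (41 mod 10)) mod 10 = 9.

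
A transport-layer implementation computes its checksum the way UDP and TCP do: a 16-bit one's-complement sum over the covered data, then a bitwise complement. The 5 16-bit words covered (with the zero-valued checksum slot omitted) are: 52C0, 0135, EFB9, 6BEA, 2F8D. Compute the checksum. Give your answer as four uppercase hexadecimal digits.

One's-complement addition (fold any carry out of bit 15 back into bit 0):
  0x52C0 + 0x0135 = 0x053F5
  0x53F5 + 0xEFB9 = 0x143AE → wrap carry → 0x43AF
  0x43AF + 0x6BEA = 0x0AF99
  0xAF99 + 0x2F8D = 0x0DF26
One's-complement sum = 0xDF26.
Checksum = ~0xDF26 & 0xFFFF = 0x20D9.

20D9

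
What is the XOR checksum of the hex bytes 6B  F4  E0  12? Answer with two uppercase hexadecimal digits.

XOR the bytes together:
  start with 0x6B
  0x6B ⊕ 0xF4 = 0x9F
  0x9F ⊕ 0xE0 = 0x7F
  0x7F ⊕ 0x12 = 0x6D

6D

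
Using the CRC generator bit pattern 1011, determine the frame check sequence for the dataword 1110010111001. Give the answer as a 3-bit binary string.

000

Append 3 zeros: 1110010111001000. Divide by 1011 (XOR where the leading bit is 1):
  pos 0: 1110 XOR 1011 = 0101
  pos 1: 1010 XOR 1011 = 0001
  pos 4: 1101 XOR 1011 = 0110
  pos 5: 1101 XOR 1011 = 0110
  pos 6: 1101 XOR 1011 = 0110
  pos 7: 1100 XOR 1011 = 0111
  pos 8: 1110 XOR 1011 = 0101
  pos 9: 1011 XOR 1011 = 0000
Remainder (last 3 bits) = 000. This is the CRC / FCS.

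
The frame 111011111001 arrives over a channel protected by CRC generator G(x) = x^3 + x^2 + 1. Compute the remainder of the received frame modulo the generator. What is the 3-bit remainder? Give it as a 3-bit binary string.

001

Modulo-2 division of 111011111001 by 1101:
  pos 0: 1110 XOR 1101 = 0011
  pos 2: 1111 XOR 1101 = 0010
  pos 4: 1011 XOR 1101 = 0110
  pos 5: 1101 XOR 1101 = 0000
Remainder = 001 (nonzero — an error is detected).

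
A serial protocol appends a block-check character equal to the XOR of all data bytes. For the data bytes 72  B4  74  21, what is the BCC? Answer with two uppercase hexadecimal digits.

XOR the bytes together:
  start with 0x72
  0x72 ⊕ 0xB4 = 0xC6
  0xC6 ⊕ 0x74 = 0xB2
  0xB2 ⊕ 0x21 = 0x93

93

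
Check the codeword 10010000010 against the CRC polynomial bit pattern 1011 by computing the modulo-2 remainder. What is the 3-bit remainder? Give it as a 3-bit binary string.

000

Modulo-2 division of 10010000010 by 1011:
  pos 0: 1001 XOR 1011 = 0010
  pos 2: 1000 XOR 1011 = 0011
  pos 4: 1100 XOR 1011 = 0111
  pos 5: 1110 XOR 1011 = 0101
  pos 6: 1011 XOR 1011 = 0000
Remainder = 000 (zero — the frame passes the CRC check).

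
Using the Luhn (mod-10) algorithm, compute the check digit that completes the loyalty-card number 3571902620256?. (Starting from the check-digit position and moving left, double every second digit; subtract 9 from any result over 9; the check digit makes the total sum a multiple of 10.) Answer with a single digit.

8

Partial digits right→left: 6 5 2 0 2 6 2 0 9 1 7 5 3
Double every second digit counting from the check-digit position (so the 1st, 3rd, 5th, ... of the partial from the right).
  doubled (with −9 where >9): 3 4 4 4 9 5 6 → sum 35
  kept as-is: 5 0 6 0 1 5 → sum 17
Total = 35 + 17 = 52.
Check digit = (10 − (52 mod 10)) mod 10 = 8.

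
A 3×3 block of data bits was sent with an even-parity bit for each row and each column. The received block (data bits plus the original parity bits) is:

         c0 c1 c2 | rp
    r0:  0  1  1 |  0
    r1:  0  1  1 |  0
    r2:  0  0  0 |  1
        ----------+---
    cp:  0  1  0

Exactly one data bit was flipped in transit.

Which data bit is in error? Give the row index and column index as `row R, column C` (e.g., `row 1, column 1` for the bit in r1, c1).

row 2, column 1

Recompute each row's even parity and compare to rp:
  r0: data parity 0, sent rp 0 → ok
  r1: data parity 0, sent rp 0 → ok
  r2: data parity 0, sent rp 1 → mismatch
Recompute each column's even parity and compare to cp:
  c0: data parity 0, sent cp 0 → ok
  c1: data parity 0, sent cp 1 → mismatch
  c2: data parity 0, sent cp 0 → ok
Exactly one row (r2) and one column (c1) fail → the flipped bit is at their intersection.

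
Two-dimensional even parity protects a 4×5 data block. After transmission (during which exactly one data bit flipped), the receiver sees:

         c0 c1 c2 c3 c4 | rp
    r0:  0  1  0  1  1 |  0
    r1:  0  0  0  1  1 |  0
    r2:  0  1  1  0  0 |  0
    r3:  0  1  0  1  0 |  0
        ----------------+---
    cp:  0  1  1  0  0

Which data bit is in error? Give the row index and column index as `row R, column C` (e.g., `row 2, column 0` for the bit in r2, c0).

row 0, column 3

Recompute each row's even parity and compare to rp:
  r0: data parity 1, sent rp 0 → mismatch
  r1: data parity 0, sent rp 0 → ok
  r2: data parity 0, sent rp 0 → ok
  r3: data parity 0, sent rp 0 → ok
Recompute each column's even parity and compare to cp:
  c0: data parity 0, sent cp 0 → ok
  c1: data parity 1, sent cp 1 → ok
  c2: data parity 1, sent cp 1 → ok
  c3: data parity 1, sent cp 0 → mismatch
  c4: data parity 0, sent cp 0 → ok
Exactly one row (r0) and one column (c3) fail → the flipped bit is at their intersection.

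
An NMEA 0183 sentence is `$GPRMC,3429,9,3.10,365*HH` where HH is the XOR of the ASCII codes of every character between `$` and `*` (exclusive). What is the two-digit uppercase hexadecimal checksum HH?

52

XOR the ASCII codes of the payload characters:
  'G' = 0x47 → acc = 0x47
  'P' = 0x50 → acc = 0x17
  'R' = 0x52 → acc = 0x45
  'M' = 0x4D → acc = 0x08
  'C' = 0x43 → acc = 0x4B
  ',' = 0x2C → acc = 0x67
  '3' = 0x33 → acc = 0x54
  '4' = 0x34 → acc = 0x60
  '2' = 0x32 → acc = 0x52
  '9' = 0x39 → acc = 0x6B
  ',' = 0x2C → acc = 0x47
  '9' = 0x39 → acc = 0x7E
  ',' = 0x2C → acc = 0x52
  '3' = 0x33 → acc = 0x61
  '.' = 0x2E → acc = 0x4F
  '1' = 0x31 → acc = 0x7E
  '0' = 0x30 → acc = 0x4E
  ',' = 0x2C → acc = 0x62
  '3' = 0x33 → acc = 0x51
  '6' = 0x36 → acc = 0x67
  '5' = 0x35 → acc = 0x52
Checksum = 0x52.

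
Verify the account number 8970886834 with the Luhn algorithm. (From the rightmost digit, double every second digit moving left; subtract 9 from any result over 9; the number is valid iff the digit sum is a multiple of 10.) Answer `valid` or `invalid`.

From the right, keep odd positions and double even positions (subtract 9 from any doubled value over 9):
  doubled (positions 2,4,...): 6 3 7 5 7 → sum 28
  kept (positions 1,3,...): 4 8 8 0 9 → sum 29
Total = 57.
57 mod 10 = 7, so the number is invalid.

invalid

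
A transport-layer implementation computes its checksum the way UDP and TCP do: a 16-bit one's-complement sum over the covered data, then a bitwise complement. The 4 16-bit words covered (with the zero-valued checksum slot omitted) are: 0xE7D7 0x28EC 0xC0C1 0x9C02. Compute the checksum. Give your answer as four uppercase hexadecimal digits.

9277

One's-complement addition (fold any carry out of bit 15 back into bit 0):
  0xE7D7 + 0x28EC = 0x110C3 → wrap carry → 0x10C4
  0x10C4 + 0xC0C1 = 0x0D185
  0xD185 + 0x9C02 = 0x16D87 → wrap carry → 0x6D88
One's-complement sum = 0x6D88.
Checksum = ~0x6D88 & 0xFFFF = 0x9277.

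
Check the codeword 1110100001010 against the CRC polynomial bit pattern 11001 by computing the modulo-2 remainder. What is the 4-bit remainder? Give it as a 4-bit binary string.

0000

Modulo-2 division of 1110100001010 by 11001:
  pos 0: 11101 XOR 11001 = 00100
  pos 2: 10000 XOR 11001 = 01001
  pos 3: 10010 XOR 11001 = 01011
  pos 4: 10110 XOR 11001 = 01111
  pos 5: 11111 XOR 11001 = 00110
  pos 7: 11001 XOR 11001 = 00000
Remainder = 0000 (zero — the frame passes the CRC check).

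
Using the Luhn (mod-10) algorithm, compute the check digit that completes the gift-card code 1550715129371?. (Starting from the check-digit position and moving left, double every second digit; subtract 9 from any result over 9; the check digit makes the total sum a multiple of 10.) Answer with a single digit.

6

Partial digits right→left: 1 7 3 9 2 1 5 1 7 0 5 5 1
Double every second digit counting from the check-digit position (so the 1st, 3rd, 5th, ... of the partial from the right).
  doubled (with −9 where >9): 2 6 4 1 5 1 2 → sum 21
  kept as-is: 7 9 1 1 0 5 → sum 23
Total = 21 + 23 = 44.
Check digit = (10 − (44 mod 10)) mod 10 = 6.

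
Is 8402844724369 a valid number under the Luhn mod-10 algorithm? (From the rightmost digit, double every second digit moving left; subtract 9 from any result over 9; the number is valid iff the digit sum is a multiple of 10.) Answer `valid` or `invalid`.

From the right, keep odd positions and double even positions (subtract 9 from any doubled value over 9):
  doubled (positions 2,4,...): 3 8 5 8 4 8 → sum 36
  kept (positions 1,3,...): 9 3 2 4 8 0 8 → sum 34
Total = 70.
70 mod 10 = 0, so the number is valid.

valid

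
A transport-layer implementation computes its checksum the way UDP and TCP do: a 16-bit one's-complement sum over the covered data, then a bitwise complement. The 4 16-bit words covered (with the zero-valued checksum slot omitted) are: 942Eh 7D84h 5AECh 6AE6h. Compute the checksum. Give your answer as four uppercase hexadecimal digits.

287A

One's-complement addition (fold any carry out of bit 15 back into bit 0):
  0x942E + 0x7D84 = 0x111B2 → wrap carry → 0x11B3
  0x11B3 + 0x5AEC = 0x06C9F
  0x6C9F + 0x6AE6 = 0x0D785
One's-complement sum = 0xD785.
Checksum = ~0xD785 & 0xFFFF = 0x287A.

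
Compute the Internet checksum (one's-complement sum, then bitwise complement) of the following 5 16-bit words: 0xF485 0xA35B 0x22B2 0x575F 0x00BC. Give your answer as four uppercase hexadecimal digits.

ED50

One's-complement addition (fold any carry out of bit 15 back into bit 0):
  0xF485 + 0xA35B = 0x197E0 → wrap carry → 0x97E1
  0x97E1 + 0x22B2 = 0x0BA93
  0xBA93 + 0x575F = 0x111F2 → wrap carry → 0x11F3
  0x11F3 + 0x00BC = 0x012AF
One's-complement sum = 0x12AF.
Checksum = ~0x12AF & 0xFFFF = 0xED50.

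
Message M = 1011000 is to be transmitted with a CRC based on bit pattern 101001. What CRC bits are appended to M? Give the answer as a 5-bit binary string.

01000

Append 5 zeros: 101100000000. Divide by 101001 (XOR where the leading bit is 1):
  pos 0: 101100 XOR 101001 = 000101
  pos 3: 101000 XOR 101001 = 000001
Remainder (last 5 bits) = 01000. This is the CRC / FCS.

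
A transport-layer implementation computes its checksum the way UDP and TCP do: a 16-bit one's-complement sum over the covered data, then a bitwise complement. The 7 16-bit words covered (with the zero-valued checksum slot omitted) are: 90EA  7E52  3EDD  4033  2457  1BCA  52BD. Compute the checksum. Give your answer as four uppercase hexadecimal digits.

DED3

One's-complement addition (fold any carry out of bit 15 back into bit 0):
  0x90EA + 0x7E52 = 0x10F3C → wrap carry → 0x0F3D
  0x0F3D + 0x3EDD = 0x04E1A
  0x4E1A + 0x4033 = 0x08E4D
  0x8E4D + 0x2457 = 0x0B2A4
  0xB2A4 + 0x1BCA = 0x0CE6E
  0xCE6E + 0x52BD = 0x1212B → wrap carry → 0x212C
One's-complement sum = 0x212C.
Checksum = ~0x212C & 0xFFFF = 0xDED3.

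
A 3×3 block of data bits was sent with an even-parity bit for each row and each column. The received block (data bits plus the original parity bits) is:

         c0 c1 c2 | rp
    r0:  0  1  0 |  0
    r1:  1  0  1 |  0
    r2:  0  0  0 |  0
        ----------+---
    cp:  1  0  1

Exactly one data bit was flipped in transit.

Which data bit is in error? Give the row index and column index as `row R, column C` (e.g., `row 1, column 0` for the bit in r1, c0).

row 0, column 1

Recompute each row's even parity and compare to rp:
  r0: data parity 1, sent rp 0 → mismatch
  r1: data parity 0, sent rp 0 → ok
  r2: data parity 0, sent rp 0 → ok
Recompute each column's even parity and compare to cp:
  c0: data parity 1, sent cp 1 → ok
  c1: data parity 1, sent cp 0 → mismatch
  c2: data parity 1, sent cp 1 → ok
Exactly one row (r0) and one column (c1) fail → the flipped bit is at their intersection.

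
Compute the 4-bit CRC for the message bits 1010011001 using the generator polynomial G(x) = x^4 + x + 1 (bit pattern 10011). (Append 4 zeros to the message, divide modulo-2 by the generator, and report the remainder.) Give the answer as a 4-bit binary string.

Append 4 zeros: 10100110010000. Divide by 10011 (XOR where the leading bit is 1):
  pos 0: 10100 XOR 10011 = 00111
  pos 2: 11111 XOR 10011 = 01100
  pos 3: 11000 XOR 10011 = 01011
  pos 4: 10110 XOR 10011 = 00101
  pos 6: 10110 XOR 10011 = 00101
  pos 8: 10100 XOR 10011 = 00111
Remainder (last 4 bits) = 1110. This is the CRC / FCS.

1110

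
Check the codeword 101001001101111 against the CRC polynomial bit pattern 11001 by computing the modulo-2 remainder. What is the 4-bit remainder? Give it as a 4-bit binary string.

Modulo-2 division of 101001001101111 by 11001:
  pos 0: 10100 XOR 11001 = 01101
  pos 1: 11011 XOR 11001 = 00010
  pos 4: 10001 XOR 11001 = 01000
  pos 5: 10001 XOR 11001 = 01000
  pos 6: 10000 XOR 11001 = 01001
  pos 7: 10011 XOR 11001 = 01010
  pos 8: 10101 XOR 11001 = 01100
  pos 9: 11001 XOR 11001 = 00000
Remainder = 0001 (nonzero — an error is detected).

0001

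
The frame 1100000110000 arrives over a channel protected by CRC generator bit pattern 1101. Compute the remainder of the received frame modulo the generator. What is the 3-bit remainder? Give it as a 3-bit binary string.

000

Modulo-2 division of 1100000110000 by 1101:
  pos 0: 1100 XOR 1101 = 0001
  pos 3: 1000 XOR 1101 = 0101
  pos 4: 1011 XOR 1101 = 0110
  pos 5: 1101 XOR 1101 = 0000
Remainder = 000 (zero — the frame passes the CRC check).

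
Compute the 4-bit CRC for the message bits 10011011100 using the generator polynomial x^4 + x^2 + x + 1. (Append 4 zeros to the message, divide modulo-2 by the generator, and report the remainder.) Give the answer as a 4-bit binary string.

Append 4 zeros: 100110111000000. Divide by 10111 (XOR where the leading bit is 1):
  pos 0: 10011 XOR 10111 = 00100
  pos 2: 10001 XOR 10111 = 00110
  pos 4: 11011 XOR 10111 = 01100
  pos 5: 11000 XOR 10111 = 01111
  pos 6: 11110 XOR 10111 = 01001
  pos 7: 10010 XOR 10111 = 00101
  pos 9: 10100 XOR 10111 = 00011
Remainder (last 4 bits) = 0110. This is the CRC / FCS.

0110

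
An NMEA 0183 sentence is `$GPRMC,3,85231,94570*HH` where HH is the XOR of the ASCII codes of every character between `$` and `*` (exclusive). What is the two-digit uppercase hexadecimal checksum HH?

XOR the ASCII codes of the payload characters:
  'G' = 0x47 → acc = 0x47
  'P' = 0x50 → acc = 0x17
  'R' = 0x52 → acc = 0x45
  'M' = 0x4D → acc = 0x08
  'C' = 0x43 → acc = 0x4B
  ',' = 0x2C → acc = 0x67
  '3' = 0x33 → acc = 0x54
  ',' = 0x2C → acc = 0x78
  '8' = 0x38 → acc = 0x40
  '5' = 0x35 → acc = 0x75
  '2' = 0x32 → acc = 0x47
  '3' = 0x33 → acc = 0x74
  '1' = 0x31 → acc = 0x45
  ',' = 0x2C → acc = 0x69
  '9' = 0x39 → acc = 0x50
  '4' = 0x34 → acc = 0x64
  '5' = 0x35 → acc = 0x51
  '7' = 0x37 → acc = 0x66
  '0' = 0x30 → acc = 0x56
Checksum = 0x56.

56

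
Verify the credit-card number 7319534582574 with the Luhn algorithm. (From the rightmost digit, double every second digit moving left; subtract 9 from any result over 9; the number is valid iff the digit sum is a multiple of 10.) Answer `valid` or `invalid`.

From the right, keep odd positions and double even positions (subtract 9 from any doubled value over 9):
  doubled (positions 2,4,...): 5 4 1 6 9 6 → sum 31
  kept (positions 1,3,...): 4 5 8 4 5 1 7 → sum 34
Total = 65.
65 mod 10 = 5, so the number is invalid.

invalid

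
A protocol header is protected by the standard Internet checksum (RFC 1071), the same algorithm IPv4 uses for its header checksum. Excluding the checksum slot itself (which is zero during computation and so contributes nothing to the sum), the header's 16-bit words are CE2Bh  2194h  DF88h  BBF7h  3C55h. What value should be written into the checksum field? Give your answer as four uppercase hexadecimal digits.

386A

One's-complement addition (fold any carry out of bit 15 back into bit 0):
  0xCE2B + 0x2194 = 0x0EFBF
  0xEFBF + 0xDF88 = 0x1CF47 → wrap carry → 0xCF48
  0xCF48 + 0xBBF7 = 0x18B3F → wrap carry → 0x8B40
  0x8B40 + 0x3C55 = 0x0C795
One's-complement sum = 0xC795.
Checksum = ~0xC795 & 0xFFFF = 0x386A.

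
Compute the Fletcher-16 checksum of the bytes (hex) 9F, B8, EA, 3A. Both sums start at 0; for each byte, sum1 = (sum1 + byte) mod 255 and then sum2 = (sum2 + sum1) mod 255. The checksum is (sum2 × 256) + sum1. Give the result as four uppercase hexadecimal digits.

Running sums (mod 255):
  after byte 0 (9F): sum1=159, sum2=159
  after byte 1 (B8): sum1=88, sum2=247
  after byte 2 (EA): sum1=67, sum2=59
  after byte 3 (3A): sum1=125, sum2=184
Checksum = sum2·256 + sum1 = 184·256 + 125 = 47229 = 0xB87D.

B87D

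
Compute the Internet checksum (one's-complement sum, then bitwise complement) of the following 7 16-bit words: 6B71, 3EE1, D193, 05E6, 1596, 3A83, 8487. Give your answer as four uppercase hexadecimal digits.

One's-complement addition (fold any carry out of bit 15 back into bit 0):
  0x6B71 + 0x3EE1 = 0x0AA52
  0xAA52 + 0xD193 = 0x17BE5 → wrap carry → 0x7BE6
  0x7BE6 + 0x05E6 = 0x081CC
  0x81CC + 0x1596 = 0x09762
  0x9762 + 0x3A83 = 0x0D1E5
  0xD1E5 + 0x8487 = 0x1566C → wrap carry → 0x566D
One's-complement sum = 0x566D.
Checksum = ~0x566D & 0xFFFF = 0xA992.

A992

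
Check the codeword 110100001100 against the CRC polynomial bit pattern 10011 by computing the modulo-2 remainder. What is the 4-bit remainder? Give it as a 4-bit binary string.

Modulo-2 division of 110100001100 by 10011:
  pos 0: 11010 XOR 10011 = 01001
  pos 1: 10010 XOR 10011 = 00001
  pos 5: 10011 XOR 10011 = 00000
Remainder = 0000 (zero — the frame passes the CRC check).

0000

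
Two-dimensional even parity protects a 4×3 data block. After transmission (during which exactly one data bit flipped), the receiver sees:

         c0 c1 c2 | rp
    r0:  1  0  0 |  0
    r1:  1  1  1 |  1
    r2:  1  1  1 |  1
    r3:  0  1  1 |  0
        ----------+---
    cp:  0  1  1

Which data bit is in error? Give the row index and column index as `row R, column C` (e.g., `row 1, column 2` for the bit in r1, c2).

row 0, column 0

Recompute each row's even parity and compare to rp:
  r0: data parity 1, sent rp 0 → mismatch
  r1: data parity 1, sent rp 1 → ok
  r2: data parity 1, sent rp 1 → ok
  r3: data parity 0, sent rp 0 → ok
Recompute each column's even parity and compare to cp:
  c0: data parity 1, sent cp 0 → mismatch
  c1: data parity 1, sent cp 1 → ok
  c2: data parity 1, sent cp 1 → ok
Exactly one row (r0) and one column (c0) fail → the flipped bit is at their intersection.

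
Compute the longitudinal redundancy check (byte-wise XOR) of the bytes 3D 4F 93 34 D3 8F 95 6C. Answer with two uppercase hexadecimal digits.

70

XOR the bytes together:
  start with 0x3D
  0x3D ⊕ 0x4F = 0x72
  0x72 ⊕ 0x93 = 0xE1
  0xE1 ⊕ 0x34 = 0xD5
  0xD5 ⊕ 0xD3 = 0x06
  0x06 ⊕ 0x8F = 0x89
  0x89 ⊕ 0x95 = 0x1C
  0x1C ⊕ 0x6C = 0x70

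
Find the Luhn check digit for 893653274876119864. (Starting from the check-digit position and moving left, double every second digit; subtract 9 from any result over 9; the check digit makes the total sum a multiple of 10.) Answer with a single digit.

5

Partial digits right→left: 4 6 8 9 1 1 6 7 8 4 7 2 3 5 6 3 9 8
Double every second digit counting from the check-digit position (so the 1st, 3rd, 5th, ... of the partial from the right).
  doubled (with −9 where >9): 8 7 2 3 7 5 6 3 9 → sum 50
  kept as-is: 6 9 1 7 4 2 5 3 8 → sum 45
Total = 50 + 45 = 95.
Check digit = (10 − (95 mod 10)) mod 10 = 5.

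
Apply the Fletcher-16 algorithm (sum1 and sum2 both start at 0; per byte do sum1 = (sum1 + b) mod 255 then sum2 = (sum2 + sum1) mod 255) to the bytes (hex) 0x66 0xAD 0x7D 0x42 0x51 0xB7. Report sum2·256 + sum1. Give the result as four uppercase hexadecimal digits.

E1DC

Running sums (mod 255):
  after byte 0 (0x66): sum1=102, sum2=102
  after byte 1 (0xAD): sum1=20, sum2=122
  after byte 2 (0x7D): sum1=145, sum2=12
  after byte 3 (0x42): sum1=211, sum2=223
  after byte 4 (0x51): sum1=37, sum2=5
  after byte 5 (0xB7): sum1=220, sum2=225
Checksum = sum2·256 + sum1 = 225·256 + 220 = 57820 = 0xE1DC.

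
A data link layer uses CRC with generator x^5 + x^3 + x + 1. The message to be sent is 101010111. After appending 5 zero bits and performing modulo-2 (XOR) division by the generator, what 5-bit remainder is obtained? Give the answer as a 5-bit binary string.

Append 5 zeros: 10101011100000. Divide by 101011 (XOR where the leading bit is 1):
  pos 0: 101010 XOR 101011 = 000001
  pos 5: 111100 XOR 101011 = 010111
  pos 6: 101110 XOR 101011 = 000101
Remainder (last 5 bits) = 10100. This is the CRC / FCS.

10100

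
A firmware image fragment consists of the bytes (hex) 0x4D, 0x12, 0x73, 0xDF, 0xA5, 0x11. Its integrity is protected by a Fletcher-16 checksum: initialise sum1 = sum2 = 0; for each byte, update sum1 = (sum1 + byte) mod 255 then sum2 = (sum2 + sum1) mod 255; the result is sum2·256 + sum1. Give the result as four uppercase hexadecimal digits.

F369

Running sums (mod 255):
  after byte 0 (0x4D): sum1=77, sum2=77
  after byte 1 (0x12): sum1=95, sum2=172
  after byte 2 (0x73): sum1=210, sum2=127
  after byte 3 (0xDF): sum1=178, sum2=50
  after byte 4 (0xA5): sum1=88, sum2=138
  after byte 5 (0x11): sum1=105, sum2=243
Checksum = sum2·256 + sum1 = 243·256 + 105 = 62313 = 0xF369.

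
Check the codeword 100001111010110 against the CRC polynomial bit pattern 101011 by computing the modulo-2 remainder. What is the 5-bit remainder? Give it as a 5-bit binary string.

Modulo-2 division of 100001111010110 by 101011:
  pos 0: 100001 XOR 101011 = 001010
  pos 2: 101011 XOR 101011 = 000000
  pos 8: 101011 XOR 101011 = 000000
Remainder = 00000 (zero — the frame passes the CRC check).

00000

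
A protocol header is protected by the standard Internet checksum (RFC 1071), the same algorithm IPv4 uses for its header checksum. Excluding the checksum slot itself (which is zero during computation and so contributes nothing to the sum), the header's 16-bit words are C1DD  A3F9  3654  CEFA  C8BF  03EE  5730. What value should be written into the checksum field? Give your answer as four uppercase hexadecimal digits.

One's-complement addition (fold any carry out of bit 15 back into bit 0):
  0xC1DD + 0xA3F9 = 0x165D6 → wrap carry → 0x65D7
  0x65D7 + 0x3654 = 0x09C2B
  0x9C2B + 0xCEFA = 0x16B25 → wrap carry → 0x6B26
  0x6B26 + 0xC8BF = 0x133E5 → wrap carry → 0x33E6
  0x33E6 + 0x03EE = 0x037D4
  0x37D4 + 0x5730 = 0x08F04
One's-complement sum = 0x8F04.
Checksum = ~0x8F04 & 0xFFFF = 0x70FB.

70FB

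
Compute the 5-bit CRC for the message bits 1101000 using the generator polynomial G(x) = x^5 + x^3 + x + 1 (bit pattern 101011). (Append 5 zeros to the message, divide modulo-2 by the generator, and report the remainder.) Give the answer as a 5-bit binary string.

10000

Append 5 zeros: 110100000000. Divide by 101011 (XOR where the leading bit is 1):
  pos 0: 110100 XOR 101011 = 011111
  pos 1: 111110 XOR 101011 = 010101
  pos 2: 101010 XOR 101011 = 000001
Remainder (last 5 bits) = 10000. This is the CRC / FCS.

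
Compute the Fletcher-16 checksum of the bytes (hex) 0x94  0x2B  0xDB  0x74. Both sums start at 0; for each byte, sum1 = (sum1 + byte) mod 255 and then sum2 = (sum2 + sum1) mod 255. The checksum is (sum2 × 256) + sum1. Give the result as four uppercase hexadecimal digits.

Running sums (mod 255):
  after byte 0 (0x94): sum1=148, sum2=148
  after byte 1 (0x2B): sum1=191, sum2=84
  after byte 2 (0xDB): sum1=155, sum2=239
  after byte 3 (0x74): sum1=16, sum2=0
Checksum = sum2·256 + sum1 = 0·256 + 16 = 16 = 0x0010.

0010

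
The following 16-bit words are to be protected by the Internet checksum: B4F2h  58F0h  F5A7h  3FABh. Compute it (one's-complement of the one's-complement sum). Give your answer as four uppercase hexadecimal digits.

One's-complement addition (fold any carry out of bit 15 back into bit 0):
  0xB4F2 + 0x58F0 = 0x10DE2 → wrap carry → 0x0DE3
  0x0DE3 + 0xF5A7 = 0x1038A → wrap carry → 0x038B
  0x038B + 0x3FAB = 0x04336
One's-complement sum = 0x4336.
Checksum = ~0x4336 & 0xFFFF = 0xBCC9.

BCC9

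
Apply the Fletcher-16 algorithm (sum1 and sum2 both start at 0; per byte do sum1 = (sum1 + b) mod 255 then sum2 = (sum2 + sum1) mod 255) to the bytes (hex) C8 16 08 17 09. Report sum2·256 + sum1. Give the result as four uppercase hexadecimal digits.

9307

Running sums (mod 255):
  after byte 0 (C8): sum1=200, sum2=200
  after byte 1 (16): sum1=222, sum2=167
  after byte 2 (08): sum1=230, sum2=142
  after byte 3 (17): sum1=253, sum2=140
  after byte 4 (09): sum1=7, sum2=147
Checksum = sum2·256 + sum1 = 147·256 + 7 = 37639 = 0x9307.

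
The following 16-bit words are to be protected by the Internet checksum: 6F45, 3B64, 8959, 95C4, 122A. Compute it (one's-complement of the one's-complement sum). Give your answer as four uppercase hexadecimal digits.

One's-complement addition (fold any carry out of bit 15 back into bit 0):
  0x6F45 + 0x3B64 = 0x0AAA9
  0xAAA9 + 0x8959 = 0x13402 → wrap carry → 0x3403
  0x3403 + 0x95C4 = 0x0C9C7
  0xC9C7 + 0x122A = 0x0DBF1
One's-complement sum = 0xDBF1.
Checksum = ~0xDBF1 & 0xFFFF = 0x240E.

240E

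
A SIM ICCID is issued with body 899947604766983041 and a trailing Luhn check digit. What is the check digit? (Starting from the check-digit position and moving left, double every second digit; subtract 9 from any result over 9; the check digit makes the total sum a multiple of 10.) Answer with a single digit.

7

Partial digits right→left: 1 4 0 3 8 9 6 6 7 4 0 6 7 4 9 9 9 8
Double every second digit counting from the check-digit position (so the 1st, 3rd, 5th, ... of the partial from the right).
  doubled (with −9 where >9): 2 0 7 3 5 0 5 9 9 → sum 40
  kept as-is: 4 3 9 6 4 6 4 9 8 → sum 53
Total = 40 + 53 = 93.
Check digit = (10 − (93 mod 10)) mod 10 = 7.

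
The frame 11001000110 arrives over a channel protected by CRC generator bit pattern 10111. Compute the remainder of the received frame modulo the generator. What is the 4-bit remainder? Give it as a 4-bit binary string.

Modulo-2 division of 11001000110 by 10111:
  pos 0: 11001 XOR 10111 = 01110
  pos 1: 11100 XOR 10111 = 01011
  pos 2: 10110 XOR 10111 = 00001
  pos 6: 10110 XOR 10111 = 00001
Remainder = 0001 (nonzero — an error is detected).

0001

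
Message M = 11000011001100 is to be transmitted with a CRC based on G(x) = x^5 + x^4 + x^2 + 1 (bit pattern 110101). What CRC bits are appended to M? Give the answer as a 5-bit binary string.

Append 5 zeros: 1100001100110000000. Divide by 110101 (XOR where the leading bit is 1):
  pos 0: 110000 XOR 110101 = 000101
  pos 3: 101110 XOR 110101 = 011011
  pos 4: 110110 XOR 110101 = 000011
  pos 8: 111100 XOR 110101 = 001001
  pos 10: 100100 XOR 110101 = 010001
  pos 11: 100010 XOR 110101 = 010111
  pos 12: 101110 XOR 110101 = 011011
  pos 13: 110110 XOR 110101 = 000011
Remainder (last 5 bits) = 00011. This is the CRC / FCS.

00011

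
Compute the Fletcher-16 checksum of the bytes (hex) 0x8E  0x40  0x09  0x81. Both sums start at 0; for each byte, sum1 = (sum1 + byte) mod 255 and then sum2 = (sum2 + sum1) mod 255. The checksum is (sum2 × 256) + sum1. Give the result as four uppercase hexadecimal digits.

8E59

Running sums (mod 255):
  after byte 0 (0x8E): sum1=142, sum2=142
  after byte 1 (0x40): sum1=206, sum2=93
  after byte 2 (0x09): sum1=215, sum2=53
  after byte 3 (0x81): sum1=89, sum2=142
Checksum = sum2·256 + sum1 = 142·256 + 89 = 36441 = 0x8E59.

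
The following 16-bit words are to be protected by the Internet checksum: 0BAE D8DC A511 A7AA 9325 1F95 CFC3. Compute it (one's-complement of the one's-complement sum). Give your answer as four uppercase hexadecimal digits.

One's-complement addition (fold any carry out of bit 15 back into bit 0):
  0x0BAE + 0xD8DC = 0x0E48A
  0xE48A + 0xA511 = 0x1899B → wrap carry → 0x899C
  0x899C + 0xA7AA = 0x13146 → wrap carry → 0x3147
  0x3147 + 0x9325 = 0x0C46C
  0xC46C + 0x1F95 = 0x0E401
  0xE401 + 0xCFC3 = 0x1B3C4 → wrap carry → 0xB3C5
One's-complement sum = 0xB3C5.
Checksum = ~0xB3C5 & 0xFFFF = 0x4C3A.

4C3A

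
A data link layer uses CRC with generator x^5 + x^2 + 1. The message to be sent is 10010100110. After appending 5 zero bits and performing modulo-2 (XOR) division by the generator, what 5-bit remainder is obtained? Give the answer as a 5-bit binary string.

Append 5 zeros: 1001010011000000. Divide by 100101 (XOR where the leading bit is 1):
  pos 0: 100101 XOR 100101 = 000000
  pos 8: 110000 XOR 100101 = 010101
  pos 9: 101010 XOR 100101 = 001111
Remainder (last 5 bits) = 11110. This is the CRC / FCS.

11110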